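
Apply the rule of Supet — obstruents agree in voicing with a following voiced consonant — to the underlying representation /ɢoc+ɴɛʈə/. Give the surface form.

[ɢoɟɴɛʈə]

/c/ is a voiceless palatal stop. The following trigger /ɴ/ is voiced, so /c/ must become voiced as well.
Changing only its voicing to voiced gives [ɟ] — the voiced palatal stop.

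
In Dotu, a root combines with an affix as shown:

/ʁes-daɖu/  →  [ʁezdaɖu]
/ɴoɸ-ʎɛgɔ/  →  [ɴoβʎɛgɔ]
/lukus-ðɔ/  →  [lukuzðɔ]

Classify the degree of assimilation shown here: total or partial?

Comparing underlying and surface forms, /s/ → [z] is the alternation; the neighbouring /d/ is constant.
The change voiceless → voiced matches the voicing of the following /d/, identifying this as voicing assimilation.
Place and manner are unchanged, so the assimilation is partial, not total.
Checking the remaining alternations: /ɸ/ → [β] before /ʎ/ (voiceless → voiced, matching voiced); /s/ → [z] before /ð/ (voiceless → voiced, matching voiced) — only voicing changes, and always toward the following segment.

partial assimilation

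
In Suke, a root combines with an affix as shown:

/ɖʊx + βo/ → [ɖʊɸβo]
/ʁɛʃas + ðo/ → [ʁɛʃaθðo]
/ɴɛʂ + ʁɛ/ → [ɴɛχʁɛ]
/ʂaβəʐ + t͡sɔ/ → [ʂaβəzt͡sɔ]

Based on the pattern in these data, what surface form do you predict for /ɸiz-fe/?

The data show regressive place assimilation: /x/ → [ɸ] before /β/; /s/ → [θ] before /ð/; /ʂ/ → [χ] before /ʁ/; /ʐ/ → [z] before /t͡s/. In each pair only place changes, matching the following consonant, while manner and voice stay constant.
/z/ is a voiced alveolar fricative. The following trigger /f/ is labiodental, so /z/ must become labiodental as well.
Changing only its place to labiodental gives [v] — the voiced labiodental fricative.

[ɸivfe]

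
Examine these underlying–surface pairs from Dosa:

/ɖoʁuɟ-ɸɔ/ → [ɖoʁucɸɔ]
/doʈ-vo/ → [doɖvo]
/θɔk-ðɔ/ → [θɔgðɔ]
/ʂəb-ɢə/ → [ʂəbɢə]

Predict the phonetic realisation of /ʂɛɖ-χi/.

[ʂɛʈχi]

The data show regressive voicing assimilation: /ɟ/ → [c] before /ɸ/; /ʈ/ → [ɖ] before /v/; /k/ → [g] before /ð/. In each pair only voicing changes, matching the following consonant, while place and manner stay constant.
No alternation appears in [ʂəbɢə]: there the adjacent consonants already agree in voicing (/b/ and /ɢ/ are both voiced), so this form is consistent with the same rule.
The rule targets /ɖ/ (voiced retroflex stop), which sits before the trigger /χ/ (voiceless).
The voiceless retroflex stop is [ʈ], so /ɖ/ → [ʈ].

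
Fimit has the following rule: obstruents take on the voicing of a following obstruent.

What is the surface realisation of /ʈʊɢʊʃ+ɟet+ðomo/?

The rule targets /ʃ/ (voiceless postalveolar fricative), which sits before the trigger /ɟ/ (voiced).
The voiced postalveolar fricative is [ʒ], so /ʃ/ → [ʒ].
At the second juncture, /t/ likewise becomes [d] adjacent to /ð/.

[ʈʊɢʊʒɟedðomo]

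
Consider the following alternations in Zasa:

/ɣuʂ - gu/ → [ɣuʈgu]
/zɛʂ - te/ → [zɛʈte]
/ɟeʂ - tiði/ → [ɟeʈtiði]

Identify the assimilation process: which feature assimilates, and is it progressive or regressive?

The segment that alternates is /ʂ/, which surfaces as [ʈ] when adjacent to /g/.
The change fricative → stop matches the manner of the following /g/, identifying this as manner assimilation.
Place and voice are unchanged, so the assimilation is partial, not total.
The same holds elsewhere in the data: /ʂ/ → [ʈ] before /t/ (fricative → stop, matching a stop) — only manner changes, and always toward the following segment.
The trigger is the following segment, so the direction is regressive (anticipatory).

regressive manner assimilation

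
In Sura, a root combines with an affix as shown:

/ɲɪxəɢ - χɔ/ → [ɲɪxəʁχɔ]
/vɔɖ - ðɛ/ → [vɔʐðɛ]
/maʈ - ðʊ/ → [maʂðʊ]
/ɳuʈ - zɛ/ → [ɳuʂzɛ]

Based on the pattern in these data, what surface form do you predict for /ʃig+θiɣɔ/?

[ʃiɣθiɣɔ]

The data show regressive manner assimilation: /ɢ/ → [ʁ] before /χ/; /ɖ/ → [ʐ] before /ð/; /ʈ/ → [ʂ] before /ð/; /ʈ/ → [ʂ] before /z/. In each pair only manner changes, matching the following consonant, while place and voice stay constant.
The rule targets /g/ (voiced velar stop), which sits before the trigger /θ/ (fricative).
A voiced velar fricative is [ɣ], so the surface segment is [ɣ].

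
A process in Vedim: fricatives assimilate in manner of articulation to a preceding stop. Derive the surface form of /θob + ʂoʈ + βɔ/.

[θobʈoʈbɔ]

The rule targets /ʂ/ (voiceless retroflex fricative), which sits after the trigger /b/ (stop).
The voiceless retroflex stop is [ʈ], so /ʂ/ → [ʈ].
At the second juncture, /β/ likewise becomes [b] adjacent to /ʈ/.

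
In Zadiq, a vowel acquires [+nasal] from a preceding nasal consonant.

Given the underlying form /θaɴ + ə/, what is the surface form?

[θaɴə̃]

/ə/ sits next to the nasal /ɴ/ and is therefore nasalised to [ə̃].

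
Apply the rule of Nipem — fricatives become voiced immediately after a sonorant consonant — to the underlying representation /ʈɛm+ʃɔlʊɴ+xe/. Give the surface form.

[ʈɛmʒɔlʊɴɣe]

/ʃ/ is a voiceless postalveolar fricative. The preceding trigger /m/ is voiced, so /ʃ/ must become voiced as well.
A voiced postalveolar fricative is [ʒ], so the surface segment is [ʒ].
At the second juncture, /x/ likewise becomes [ɣ] adjacent to /ɴ/.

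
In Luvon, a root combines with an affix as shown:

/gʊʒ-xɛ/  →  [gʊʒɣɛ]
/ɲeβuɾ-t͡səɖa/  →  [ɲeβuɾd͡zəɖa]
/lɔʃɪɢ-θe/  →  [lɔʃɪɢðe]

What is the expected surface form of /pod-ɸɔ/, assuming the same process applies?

The data show progressive voicing assimilation: /x/ → [ɣ] after /ʒ/; /t͡s/ → [d͡z] after /ɾ/; /θ/ → [ð] after /ɢ/. In each pair only voicing changes, matching the preceding consonant, while place and manner stay constant.
The rule targets /ɸ/ (voiceless bilabial fricative), which sits after the trigger /d/ (voiced).
The voiced bilabial fricative is [β], so /ɸ/ → [β].

[podβɔ]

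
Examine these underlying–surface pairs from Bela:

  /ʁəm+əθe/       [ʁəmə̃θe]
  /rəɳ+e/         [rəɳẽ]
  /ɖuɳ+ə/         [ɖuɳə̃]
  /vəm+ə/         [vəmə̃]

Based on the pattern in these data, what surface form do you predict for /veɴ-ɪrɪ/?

The data show progressive nasality assimilation (vowel nasalisation): /ə/ → [ə̃] after /m/; /e/ → [ẽ] after /ɳ/; /ə/ → [ə̃] after /ɳ/ — a vowel is nasalised by an immediately preceding nasal consonant.
/ɪ/ sits next to the nasal /ɴ/ and is therefore nasalised to [ɪ̃].

[veɴɪ̃rɪ]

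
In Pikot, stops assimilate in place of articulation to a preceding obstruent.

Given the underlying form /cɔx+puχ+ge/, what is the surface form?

The rule targets /p/ (voiceless bilabial stop), which sits after the trigger /x/ (velar).
A voiceless velar stop is [k], so the surface segment is [k].
At the second juncture, /g/ likewise becomes [ɢ] adjacent to /χ/.

[cɔxkuχɢe]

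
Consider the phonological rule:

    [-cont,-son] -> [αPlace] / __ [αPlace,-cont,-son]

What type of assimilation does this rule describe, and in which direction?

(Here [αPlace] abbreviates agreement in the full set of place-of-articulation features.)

regressive place assimilation

The rule copies the place features (abbreviated [Place]) from the environment onto the target, so the assimilating feature is place.
The conditioning segment sits to the right of the focus bar, meaning the trigger follows the segment that changes — regressive assimilation.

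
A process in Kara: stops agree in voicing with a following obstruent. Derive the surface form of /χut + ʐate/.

[χudʐate]

/t/ is a voiceless alveolar stop. The following trigger /ʐ/ is voiced, so /t/ must become voiced as well.
A voiced alveolar stop is [d], so the surface segment is [d].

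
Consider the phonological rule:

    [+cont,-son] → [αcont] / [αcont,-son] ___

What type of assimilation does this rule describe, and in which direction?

The rule copies [cont] (continuancy) from the environment onto the target fricatives; since [±cont] encodes the stop/fricative manner contrast, the assimilating dimension is manner.
Since the environment is written before the underscore, the trigger precedes the target; the direction is progressive.

progressive manner assimilation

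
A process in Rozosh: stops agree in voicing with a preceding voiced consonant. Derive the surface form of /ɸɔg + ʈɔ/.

The rule targets /ʈ/ (voiceless retroflex stop), which sits after the trigger /g/ (voiced).
The voiced retroflex stop is [ɖ], so /ʈ/ → [ɖ].

[ɸɔgɖɔ]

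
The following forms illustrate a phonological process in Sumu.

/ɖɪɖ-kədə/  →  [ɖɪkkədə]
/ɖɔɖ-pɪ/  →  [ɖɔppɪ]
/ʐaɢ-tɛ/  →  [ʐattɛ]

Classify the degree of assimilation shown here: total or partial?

The segment that alternates is /ɖ/, which surfaces as [k] when adjacent to /k/.
The output [k] is identical to the trigger /k/ — every feature (place, manner, voicing) has been copied — so this is total assimilation.
The other forms behave the same way: /ɖ/ → [p] before /p/; /ɢ/ → [t] before /t/ — in each case the output is a copy of the following consonant.

total assimilation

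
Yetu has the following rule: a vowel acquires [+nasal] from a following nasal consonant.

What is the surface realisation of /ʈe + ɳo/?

[ʈẽɳo]

/e/ sits next to the nasal /ɳ/ and is therefore nasalised to [ẽ].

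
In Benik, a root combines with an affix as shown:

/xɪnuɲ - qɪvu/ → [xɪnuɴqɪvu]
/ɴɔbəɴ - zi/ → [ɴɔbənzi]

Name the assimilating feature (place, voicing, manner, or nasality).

place

Underlying /ɲ/ is realised as [ɴ] next to /q/; /q/ itself does not change.
/ɲ/ is palatal while /q/ is uvular; the output [ɴ] is uvular, matching the trigger — so the feature that spreads is place.
The same holds elsewhere in the data: /ɴ/ → [n] before /z/ (uvular → alveolar, matching alveolar) — only place changes, and always toward the following segment.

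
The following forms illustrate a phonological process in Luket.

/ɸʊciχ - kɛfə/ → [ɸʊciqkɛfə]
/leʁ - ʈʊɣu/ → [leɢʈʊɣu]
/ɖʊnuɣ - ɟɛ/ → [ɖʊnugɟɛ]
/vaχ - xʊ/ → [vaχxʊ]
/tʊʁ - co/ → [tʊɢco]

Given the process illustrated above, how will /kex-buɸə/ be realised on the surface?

The data show regressive manner assimilation: /χ/ → [q] before /k/; /ʁ/ → [ɢ] before /ʈ/; /ɣ/ → [g] before /ɟ/; /ʁ/ → [ɢ] before /c/. In each pair only manner changes, matching the following consonant, while place and voice stay constant.
No alternation appears in [vaχxʊ]: there the adjacent consonants already agree in manner (/χ/ and /x/ are both fricatives), so this form is consistent with the same rule.
/x/ is a voiceless velar fricative. The following trigger /b/ is a stop, so /x/ must become a stop as well.
The voiceless velar stop is [k], so /x/ → [k].

[kekbuɸə]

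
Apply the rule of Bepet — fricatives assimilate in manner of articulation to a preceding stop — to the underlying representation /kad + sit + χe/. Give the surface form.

/s/ is a voiceless alveolar fricative. The preceding trigger /d/ is a stop, so /s/ must become a stop as well.
Changing only its manner to stop gives [t] — the voiceless alveolar stop.
At the second juncture, /χ/ likewise becomes [q] adjacent to /t/.

[kadtitqe]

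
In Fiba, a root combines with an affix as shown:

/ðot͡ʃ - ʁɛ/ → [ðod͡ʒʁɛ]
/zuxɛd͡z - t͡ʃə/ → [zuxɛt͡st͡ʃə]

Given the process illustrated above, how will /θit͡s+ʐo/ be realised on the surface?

[θid͡zʐo]

The data show regressive voicing assimilation: /t͡ʃ/ → [d͡ʒ] before /ʁ/; /d͡z/ → [t͡s] before /t͡ʃ/. In each pair only voicing changes, matching the following consonant, while place and manner stay constant.
/t͡s/ is a voiceless alveolar affricate. The following trigger /ʐ/ is voiced, so /t͡s/ must become voiced as well.
The voiced alveolar affricate is [d͡z], so /t͡s/ → [d͡z].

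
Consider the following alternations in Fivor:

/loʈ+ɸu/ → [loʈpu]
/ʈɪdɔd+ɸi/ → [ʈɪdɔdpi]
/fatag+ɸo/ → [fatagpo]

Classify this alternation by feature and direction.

progressive manner assimilation

Underlying /ɸ/ is realised as [p] next to /ʈ/; /ʈ/ itself does not change.
The change fricative → stop matches the manner of the preceding /ʈ/, identifying this as manner assimilation.
Place and voice are unchanged, so the assimilation is partial, not total.
Checking the remaining alternations: /ɸ/ → [p] after /d/ (fricative → stop, matching a stop); /ɸ/ → [p] after /g/ (fricative → stop, matching a stop) — only manner changes, and always toward the preceding segment.
Since the segment that changes follows the conditioning segment, the assimilation is progressive.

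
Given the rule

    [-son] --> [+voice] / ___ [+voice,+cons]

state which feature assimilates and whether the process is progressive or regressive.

regressive voicing assimilation

The structural change is [+voice], and the conditioning segment [+voice,+cons] (a voiced consonant) is itself voiced, so the target comes to share the voicing of its neighbour — voicing assimilation.
Since the environment is written after the underscore, the trigger follows the target; the direction is regressive.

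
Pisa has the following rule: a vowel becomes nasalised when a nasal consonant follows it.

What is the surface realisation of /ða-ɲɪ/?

[ðãɲɪ]

/a/ sits next to the nasal /ɲ/ and is therefore nasalised to [ã].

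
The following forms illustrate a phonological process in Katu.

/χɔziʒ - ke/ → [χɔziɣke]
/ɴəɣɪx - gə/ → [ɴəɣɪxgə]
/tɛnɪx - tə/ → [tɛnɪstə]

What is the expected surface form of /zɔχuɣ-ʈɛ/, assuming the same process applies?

[zɔχuʐʈɛ]

The data show regressive place assimilation: /ʒ/ → [ɣ] before /k/; /x/ → [s] before /t/. In each pair only place changes, matching the following consonant, while manner and voice stay constant.
Nothing changes in [ɴəɣɪxgə]: there the adjacent consonants already agree in place (/x/ and /g/ are both velar), so this form is consistent with the same rule.
/ɣ/ is a voiced velar fricative. The following trigger /ʈ/ is retroflex, so /ɣ/ must become retroflex as well.
A voiced retroflex fricative is [ʐ], so the surface segment is [ʐ].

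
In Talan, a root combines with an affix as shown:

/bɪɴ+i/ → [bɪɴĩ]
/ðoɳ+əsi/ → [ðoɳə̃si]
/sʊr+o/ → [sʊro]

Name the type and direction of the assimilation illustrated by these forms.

The vowel /i/ surfaces as nasalised [ĩ] next to the preceding nasal /ɴ/ — it has acquired the [+nasal] feature of its neighbour.
The other form shows the same pattern: /ə/ → [ə̃] after /ɳ/ — each time a vowel is nasalised next to a preceding nasal.
No change occurs in [sʊro] because the vowel at the boundary is adjacent to an oral consonant, not a nasal (/o/ next to /r/).
Because the conditioning nasal is to the left of the vowel that changes, the process is progressive (perseverative).

progressive nasality assimilation (vowel nasalisation)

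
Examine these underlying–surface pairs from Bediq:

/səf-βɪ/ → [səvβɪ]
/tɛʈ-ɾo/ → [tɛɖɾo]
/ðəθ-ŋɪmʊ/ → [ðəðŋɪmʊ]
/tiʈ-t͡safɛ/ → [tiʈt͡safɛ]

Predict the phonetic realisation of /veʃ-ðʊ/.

The data show regressive voicing assimilation: /f/ → [v] before /β/; /ʈ/ → [ɖ] before /ɾ/; /θ/ → [ð] before /ŋ/. In each pair only voicing changes, matching the following consonant, while place and manner stay constant.
No alternation appears in [tiʈt͡safɛ]: there the adjacent consonants already agree in voicing (/ʈ/ and /t͡s/ are both voiceless), so this form is consistent with the same rule.
The rule targets /ʃ/ (voiceless postalveolar fricative), which sits before the trigger /ð/ (voiced).
A voiced postalveolar fricative is [ʒ], so the surface segment is [ʒ].

[veʒðʊ]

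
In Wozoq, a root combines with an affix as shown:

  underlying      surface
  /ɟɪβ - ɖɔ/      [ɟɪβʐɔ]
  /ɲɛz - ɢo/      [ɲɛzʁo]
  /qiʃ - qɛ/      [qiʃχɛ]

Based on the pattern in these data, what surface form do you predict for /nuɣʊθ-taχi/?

The data show progressive manner assimilation: /ɖ/ → [ʐ] after /β/; /ɢ/ → [ʁ] after /z/; /q/ → [χ] after /ʃ/. In each pair only manner changes, matching the preceding consonant, while place and voice stay constant.
The rule targets /t/ (voiceless alveolar stop), which sits after the trigger /θ/ (fricative).
A voiceless alveolar fricative is [s], so the surface segment is [s].

[nuɣʊθsaχi]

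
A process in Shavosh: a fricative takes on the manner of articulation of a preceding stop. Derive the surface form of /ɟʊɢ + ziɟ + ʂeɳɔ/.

/z/ is a voiced alveolar fricative. The preceding trigger /ɢ/ is a stop, so /z/ must become a stop as well.
A voiced alveolar stop is [d], so the surface segment is [d].
At the second juncture, /ʂ/ likewise becomes [ʈ] adjacent to /ɟ/.

[ɟʊɢdiɟʈeɳɔ]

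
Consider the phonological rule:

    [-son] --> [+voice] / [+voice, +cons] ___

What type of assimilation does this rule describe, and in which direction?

The structural change is [+voice], and the conditioning segment [+voice, +cons] (a voiced consonant) is itself voiced, so the target comes to share the voicing of its neighbour — voicing assimilation.
Since the environment is written before the underscore, the trigger precedes the target; the direction is progressive.

progressive voicing assimilation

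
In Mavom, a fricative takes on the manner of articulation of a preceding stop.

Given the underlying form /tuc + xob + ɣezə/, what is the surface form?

[tuckobgezə]

/x/ is a voiceless velar fricative. The preceding trigger /c/ is a stop, so /x/ must become a stop as well.
A voiceless velar stop is [k], so the surface segment is [k].
The same rule applies at the second boundary: /ɣ/ → [g] next to /b/.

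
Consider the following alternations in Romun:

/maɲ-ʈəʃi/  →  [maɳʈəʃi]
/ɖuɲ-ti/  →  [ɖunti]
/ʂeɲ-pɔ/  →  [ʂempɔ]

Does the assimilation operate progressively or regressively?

regressive

Underlying /ɲ/ is realised as [ɳ] next to /ʈ/; /ʈ/ itself does not change.
The change palatal → retroflex matches the place of the following /ʈ/, identifying this as place assimilation.
The other alternating forms pattern the same way: /ɲ/ → [n] before /t/ (palatal → alveolar, matching alveolar); /ɲ/ → [m] before /p/ (palatal → bilabial, matching bilabial) — only place changes, and always toward the following segment.
Since the segment that changes precedes the conditioning segment, the assimilation is regressive.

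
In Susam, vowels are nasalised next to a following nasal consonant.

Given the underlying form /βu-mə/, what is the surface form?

[βũmə]

The vowel /u/ is adjacent to the following nasal /m/, so it acquires [+nasal] and surfaces as [ũ].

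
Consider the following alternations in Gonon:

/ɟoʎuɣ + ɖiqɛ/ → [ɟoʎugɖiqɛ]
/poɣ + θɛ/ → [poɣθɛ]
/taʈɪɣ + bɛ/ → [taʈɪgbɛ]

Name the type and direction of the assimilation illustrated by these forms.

regressive manner assimilation

Comparing underlying and surface forms, /ɣ/ → [g] is the alternation; the neighbouring /ɖ/ is constant.
/ɣ/ is a fricative while /ɖ/ is a stop; the output [g] is a stop, matching the trigger — so the feature that spreads is manner.
Place and voice are unchanged, so the assimilation is partial, not total.
The other alternating form patterns the same way: /ɣ/ → [g] before /b/ (fricative → stop, matching a stop) — only manner changes, and always toward the following segment.
Nothing changes in [poɣθɛ]: there the adjacent consonants already agree in manner (/ɣ/ and /θ/ are both fricatives), so this form is consistent with the same rule.
The trigger is the following segment, so the direction is regressive (anticipatory).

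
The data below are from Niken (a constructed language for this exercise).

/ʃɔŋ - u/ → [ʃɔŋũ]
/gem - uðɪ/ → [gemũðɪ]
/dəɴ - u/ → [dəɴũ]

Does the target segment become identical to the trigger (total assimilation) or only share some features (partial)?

The vowel /u/ surfaces as nasalised [ũ] next to the preceding nasal /ŋ/ — it has acquired the [+nasal] feature of its neighbour.
The other forms show the same pattern: /u/ → [ũ] after /m/; /u/ → [ũ] after /ɴ/ — each time a vowel is nasalised next to a preceding nasal.

partial assimilation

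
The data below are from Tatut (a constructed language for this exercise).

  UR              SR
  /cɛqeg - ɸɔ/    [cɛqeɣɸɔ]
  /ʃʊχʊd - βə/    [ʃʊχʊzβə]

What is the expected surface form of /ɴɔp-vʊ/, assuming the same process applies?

[ɴɔɸvʊ]

The data show regressive manner assimilation: /g/ → [ɣ] before /ɸ/; /d/ → [z] before /β/. In each pair only manner changes, matching the following consonant, while place and voice stay constant.
/p/ is a voiceless bilabial stop. The following trigger /v/ is a fricative, so /p/ must become a fricative as well.
The voiceless bilabial fricative is [ɸ], so /p/ → [ɸ].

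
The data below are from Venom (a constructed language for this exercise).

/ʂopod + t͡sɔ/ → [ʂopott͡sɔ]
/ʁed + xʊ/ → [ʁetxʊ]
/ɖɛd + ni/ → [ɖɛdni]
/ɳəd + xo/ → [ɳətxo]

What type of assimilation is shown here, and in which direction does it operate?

regressive voicing assimilation

Comparing underlying and surface forms, /d/ → [t] is the alternation; the neighbouring /t͡s/ is constant.
/d/ is voiced while /t͡s/ is voiceless; the output [t] is voiceless, matching the trigger — so the feature that spreads is voicing.
Place and manner are unchanged, so the assimilation is partial, not total.
The same holds elsewhere in the data: /d/ → [t] before /x/ (voiced → voiceless, matching voiceless) — only voicing changes, and always toward the following segment.
No alternation appears in [ɖɛdni]: there the adjacent consonants already agree in voicing (/d/ and /n/ are both voiced), so this form is consistent with the same rule.
The trigger is the following segment, so the direction is regressive (anticipatory).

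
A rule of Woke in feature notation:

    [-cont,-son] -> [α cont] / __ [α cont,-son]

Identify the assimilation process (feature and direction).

regressive manner assimilation

The shared variable α links the value of [cont] on the target to that of the neighbouring obstruent. [cont] distinguishes stops from fricatives — a manner-of-articulation feature — so this is manner assimilation.
Since the environment is written after the underscore, the trigger follows the target; the direction is regressive.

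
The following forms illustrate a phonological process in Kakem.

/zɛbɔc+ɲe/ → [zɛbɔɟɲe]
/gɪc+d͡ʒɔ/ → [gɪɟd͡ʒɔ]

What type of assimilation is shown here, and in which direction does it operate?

Underlying /c/ is realised as [ɟ] next to /ɲ/; /ɲ/ itself does not change.
/c/ is voiceless while /ɲ/ is voiced; the output [ɟ] is voiced, matching the trigger — so the feature that spreads is voicing.
Place and manner are unchanged, so the assimilation is partial, not total.
The same holds elsewhere in the data: /c/ → [ɟ] before /d͡ʒ/ (voiceless → voiced, matching voiced) — only voicing changes, and always toward the following segment.
Since the segment that changes precedes the conditioning segment, the assimilation is regressive.

regressive voicing assimilation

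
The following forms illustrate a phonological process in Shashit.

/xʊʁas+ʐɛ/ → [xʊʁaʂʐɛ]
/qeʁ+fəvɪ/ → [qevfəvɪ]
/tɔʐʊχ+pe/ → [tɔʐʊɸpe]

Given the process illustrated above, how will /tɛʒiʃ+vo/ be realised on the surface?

The data show regressive place assimilation: /s/ → [ʂ] before /ʐ/; /ʁ/ → [v] before /f/; /χ/ → [ɸ] before /p/. In each pair only place changes, matching the following consonant, while manner and voice stay constant.
/ʃ/ is a voiceless postalveolar fricative. The following trigger /v/ is labiodental, so /ʃ/ must become labiodental as well.
Changing only its place to labiodental gives [f] — the voiceless labiodental fricative.

[tɛʒifvo]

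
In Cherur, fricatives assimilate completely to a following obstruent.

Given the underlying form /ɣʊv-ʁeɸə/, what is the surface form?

[ɣʊʁʁeɸə]

/v/ is the segment targeted by the rule; it sits immediately before /ʁ/, so it assimilates completely and surfaces as [ʁ].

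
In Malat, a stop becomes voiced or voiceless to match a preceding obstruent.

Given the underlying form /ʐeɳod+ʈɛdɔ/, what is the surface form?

/ʈ/ is a voiceless retroflex stop. The preceding trigger /d/ is voiced, so /ʈ/ must become voiced as well.
Changing only its voicing to voiced gives [ɖ] — the voiced retroflex stop.

[ʐeɳodɖɛdɔ]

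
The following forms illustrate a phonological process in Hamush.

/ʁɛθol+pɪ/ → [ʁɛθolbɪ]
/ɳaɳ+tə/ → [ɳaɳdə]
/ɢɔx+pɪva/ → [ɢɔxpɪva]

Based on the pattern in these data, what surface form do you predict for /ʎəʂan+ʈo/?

[ʎəʂanɖo]

The data show progressive voicing assimilation: /p/ → [b] after /l/; /t/ → [d] after /ɳ/. In each pair only voicing changes, matching the preceding consonant, while place and manner stay constant.
No alternation appears in [ɢɔxpɪva]: there the adjacent consonants already agree in voicing (/p/ and /x/ are both voiceless), so this form is consistent with the same rule.
The rule targets /ʈ/ (voiceless retroflex stop), which sits after the trigger /n/ (voiced).
The voiced retroflex stop is [ɖ], so /ʈ/ → [ɖ].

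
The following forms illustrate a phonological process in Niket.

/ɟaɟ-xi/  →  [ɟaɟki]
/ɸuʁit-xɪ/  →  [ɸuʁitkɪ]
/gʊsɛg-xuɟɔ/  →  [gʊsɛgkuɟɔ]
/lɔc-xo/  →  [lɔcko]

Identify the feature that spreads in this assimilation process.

manner

Underlying /x/ is realised as [k] next to /ɟ/; /ɟ/ itself does not change.
The change fricative → stop matches the manner of the preceding /ɟ/, identifying this as manner assimilation.
The same holds elsewhere in the data: /x/ → [k] after /t/ (fricative → stop, matching a stop); /x/ → [k] after /g/ (fricative → stop, matching a stop); /x/ → [k] after /c/ (fricative → stop, matching a stop) — only manner changes, and always toward the preceding segment.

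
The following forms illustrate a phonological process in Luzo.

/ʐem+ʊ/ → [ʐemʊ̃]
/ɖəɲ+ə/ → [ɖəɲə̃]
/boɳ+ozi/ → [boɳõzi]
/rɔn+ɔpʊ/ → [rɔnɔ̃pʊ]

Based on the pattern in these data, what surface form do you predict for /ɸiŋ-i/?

[ɸiŋĩ]

The data show progressive nasality assimilation (vowel nasalisation): /ʊ/ → [ʊ̃] after /m/; /ə/ → [ə̃] after /ɲ/; /o/ → [õ] after /ɳ/; /ɔ/ → [ɔ̃] after /n/ — a vowel is nasalised by an immediately preceding nasal consonant.
The vowel /i/ is adjacent to the preceding nasal /ŋ/, so it acquires [+nasal] and surfaces as [ĩ].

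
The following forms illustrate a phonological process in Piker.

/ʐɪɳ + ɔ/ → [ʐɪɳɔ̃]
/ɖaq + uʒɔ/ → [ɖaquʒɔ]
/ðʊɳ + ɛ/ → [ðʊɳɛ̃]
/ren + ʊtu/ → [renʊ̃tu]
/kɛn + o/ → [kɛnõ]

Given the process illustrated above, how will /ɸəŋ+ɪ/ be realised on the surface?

The data show progressive nasality assimilation (vowel nasalisation): /ɔ/ → [ɔ̃] after /ɳ/; /ɛ/ → [ɛ̃] after /ɳ/; /ʊ/ → [ʊ̃] after /n/; /o/ → [õ] after /n/ — a vowel is nasalised by an immediately preceding nasal consonant.
No change occurs in [ɖaquʒɔ] because the vowel at the boundary is adjacent to an oral consonant, not a nasal (/u/ next to /q/).
The vowel /ɪ/ is adjacent to the preceding nasal /ŋ/, so it acquires [+nasal] and surfaces as [ɪ̃].

[ɸəŋɪ̃]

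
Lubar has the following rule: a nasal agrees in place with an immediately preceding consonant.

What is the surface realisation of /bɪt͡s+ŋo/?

[bɪt͡sno]

/ŋ/ is a voiced velar nasal. The preceding trigger /t͡s/ is alveolar, so /ŋ/ must become alveolar as well.
The voiced alveolar nasal is [n], so /ŋ/ → [n].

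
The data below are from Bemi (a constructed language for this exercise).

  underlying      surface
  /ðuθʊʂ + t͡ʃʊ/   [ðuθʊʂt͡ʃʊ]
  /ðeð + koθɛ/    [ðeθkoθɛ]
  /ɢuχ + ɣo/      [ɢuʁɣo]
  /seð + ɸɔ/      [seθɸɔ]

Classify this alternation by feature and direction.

regressive voicing assimilation

Comparing underlying and surface forms, /ð/ → [θ] is the alternation; the neighbouring /k/ is constant.
/ð/ is voiced while /k/ is voiceless; the output [θ] is voiceless, matching the trigger — so the feature that spreads is voicing.
Place and manner are unchanged, so the assimilation is partial, not total.
Checking the remaining alternations: /χ/ → [ʁ] before /ɣ/ (voiceless → voiced, matching voiced); /ð/ → [θ] before /ɸ/ (voiced → voiceless, matching voiceless) — only voicing changes, and always toward the following segment.
Nothing changes in [ðuθʊʂt͡ʃʊ]: there the adjacent consonants already agree in voicing (/ʂ/ and /t͡ʃ/ are both voiceless), so this form is consistent with the same rule.
Since the segment that changes precedes the conditioning segment, the assimilation is regressive.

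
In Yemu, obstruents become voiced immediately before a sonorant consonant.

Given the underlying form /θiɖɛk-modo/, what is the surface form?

The rule targets /k/ (voiceless velar stop), which sits before the trigger /m/ (voiced).
Changing only its voicing to voiced gives [g] — the voiced velar stop.

[θiɖɛgmodo]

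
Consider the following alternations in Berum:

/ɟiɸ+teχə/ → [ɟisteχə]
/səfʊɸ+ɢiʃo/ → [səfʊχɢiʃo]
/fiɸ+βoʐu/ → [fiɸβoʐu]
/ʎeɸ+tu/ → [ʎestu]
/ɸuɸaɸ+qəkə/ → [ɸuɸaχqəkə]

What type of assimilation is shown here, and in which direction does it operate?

regressive place assimilation

The segment that alternates is /ɸ/, which surfaces as [s] when adjacent to /t/.
The change bilabial → alveolar matches the place of the following /t/, identifying this as place assimilation.
Manner and voice are unchanged, so the assimilation is partial, not total.
The other alternating forms pattern the same way: /ɸ/ → [χ] before /ɢ/ (bilabial → uvular, matching uvular); /ɸ/ → [χ] before /q/ (bilabial → uvular, matching uvular) — only place changes, and always toward the following segment.
No alternation appears in [fiɸβoʐu]: there the adjacent consonants already agree in place (/ɸ/ and /β/ are both bilabial), so this form is consistent with the same rule.
Since the segment that changes precedes the conditioning segment, the assimilation is regressive.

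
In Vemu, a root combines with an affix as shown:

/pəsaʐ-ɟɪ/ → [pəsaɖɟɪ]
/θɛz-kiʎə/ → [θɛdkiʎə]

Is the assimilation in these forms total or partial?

Comparing underlying and surface forms, /ʐ/ → [ɖ] is the alternation; the neighbouring /ɟ/ is constant.
The change fricative → stop matches the manner of the following /ɟ/, identifying this as manner assimilation.
Place and voice are unchanged, so the assimilation is partial, not total.
The other alternating form patterns the same way: /z/ → [d] before /k/ (fricative → stop, matching a stop) — only manner changes, and always toward the following segment.

partial assimilation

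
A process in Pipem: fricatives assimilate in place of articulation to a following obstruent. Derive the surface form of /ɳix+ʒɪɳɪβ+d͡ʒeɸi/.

The rule targets /x/ (voiceless velar fricative), which sits before the trigger /ʒ/ (postalveolar).
The voiceless postalveolar fricative is [ʃ], so /x/ → [ʃ].
At the second juncture, /β/ likewise becomes [ʒ] adjacent to /d͡ʒ/.

[ɳiʃʒɪɳɪʒd͡ʒeɸi]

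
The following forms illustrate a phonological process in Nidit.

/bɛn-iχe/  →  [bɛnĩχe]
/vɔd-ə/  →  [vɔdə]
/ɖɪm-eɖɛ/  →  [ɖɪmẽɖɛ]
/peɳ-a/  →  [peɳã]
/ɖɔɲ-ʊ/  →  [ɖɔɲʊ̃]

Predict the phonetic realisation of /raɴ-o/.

The data show progressive nasality assimilation (vowel nasalisation): /i/ → [ĩ] after /n/; /e/ → [ẽ] after /m/; /a/ → [ã] after /ɳ/; /ʊ/ → [ʊ̃] after /ɲ/ — a vowel is nasalised by an immediately preceding nasal consonant.
No change occurs in [vɔdə] because the vowel at the boundary is adjacent to an oral consonant, not a nasal (/ə/ next to /d/).
/o/ sits next to the nasal /ɴ/ and is therefore nasalised to [õ].

[raɴõ]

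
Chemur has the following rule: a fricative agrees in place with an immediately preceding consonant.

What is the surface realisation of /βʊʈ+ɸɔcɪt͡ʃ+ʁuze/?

The rule targets /ɸ/ (voiceless bilabial fricative), which sits after the trigger /ʈ/ (retroflex).
The voiceless retroflex fricative is [ʂ], so /ɸ/ → [ʂ].
At the second juncture, /ʁ/ likewise becomes [ʒ] adjacent to /t͡ʃ/.

[βʊʈʂɔcɪt͡ʃʒuze]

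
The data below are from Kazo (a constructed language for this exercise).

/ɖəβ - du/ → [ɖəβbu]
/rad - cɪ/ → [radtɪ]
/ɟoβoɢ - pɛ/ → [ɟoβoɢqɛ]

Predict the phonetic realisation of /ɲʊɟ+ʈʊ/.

[ɲʊɟcʊ]

The data show progressive place assimilation: /d/ → [b] after /β/; /c/ → [t] after /d/; /p/ → [q] after /ɢ/. In each pair only place changes, matching the preceding consonant, while manner and voice stay constant.
The rule targets /ʈ/ (voiceless retroflex stop), which sits after the trigger /ɟ/ (palatal).
A voiceless palatal stop is [c], so the surface segment is [c].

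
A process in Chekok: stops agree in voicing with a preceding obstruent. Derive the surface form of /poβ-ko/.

The rule targets /k/ (voiceless velar stop), which sits after the trigger /β/ (voiced).
Changing only its voicing to voiced gives [g] — the voiced velar stop.

[poβgo]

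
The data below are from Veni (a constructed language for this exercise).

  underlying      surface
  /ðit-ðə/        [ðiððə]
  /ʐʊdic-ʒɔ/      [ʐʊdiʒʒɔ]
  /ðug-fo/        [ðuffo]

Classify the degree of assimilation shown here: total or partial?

The segment that alternates is /t/, which surfaces as [ð] when adjacent to /ð/.
The output [ð] is identical to the trigger /ð/ — every feature (place, manner, voicing) has been copied — so this is total assimilation.
The other forms behave the same way: /c/ → [ʒ] before /ʒ/; /g/ → [f] before /f/ — in each case the output is a copy of the following consonant.

total assimilation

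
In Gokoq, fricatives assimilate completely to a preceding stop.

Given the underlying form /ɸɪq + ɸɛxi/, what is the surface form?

[ɸɪqqɛxi]

/ɸ/ is the segment targeted by the rule; it sits immediately after /q/, so it assimilates completely and surfaces as [q].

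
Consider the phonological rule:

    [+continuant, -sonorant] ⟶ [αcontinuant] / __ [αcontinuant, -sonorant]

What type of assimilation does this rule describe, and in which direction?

regressive manner assimilation

The shared variable α links the value of [continuant] on the target to that of the neighbouring obstruent. [continuant] distinguishes stops from fricatives — a manner-of-articulation feature — so this is manner assimilation.
Since the environment is written after the underscore, the trigger follows the target; the direction is regressive.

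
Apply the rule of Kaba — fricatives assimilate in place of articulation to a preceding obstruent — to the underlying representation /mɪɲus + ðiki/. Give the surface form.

/ð/ is a voiced dental fricative. The preceding trigger /s/ is alveolar, so /ð/ must become alveolar as well.
The voiced alveolar fricative is [z], so /ð/ → [z].

[mɪɲusziki]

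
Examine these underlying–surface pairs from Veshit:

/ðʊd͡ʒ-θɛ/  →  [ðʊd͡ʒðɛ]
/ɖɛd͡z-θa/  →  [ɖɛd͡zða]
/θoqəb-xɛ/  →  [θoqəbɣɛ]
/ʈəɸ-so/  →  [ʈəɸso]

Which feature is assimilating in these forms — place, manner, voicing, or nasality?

Underlying /θ/ is realised as [ð] next to /d͡ʒ/; /d͡ʒ/ itself does not change.
/θ/ is voiceless while /d͡ʒ/ is voiced; the output [ð] is voiced, matching the trigger — so the feature that spreads is voicing.
The same holds elsewhere in the data: /θ/ → [ð] after /d͡z/ (voiceless → voiced, matching voiced); /x/ → [ɣ] after /b/ (voiceless → voiced, matching voiced) — only voicing changes, and always toward the preceding segment.
Nothing changes in [ʈəɸso]: there the adjacent consonants already agree in voicing (/s/ and /ɸ/ are both voiceless), so this form is consistent with the same rule.

voicing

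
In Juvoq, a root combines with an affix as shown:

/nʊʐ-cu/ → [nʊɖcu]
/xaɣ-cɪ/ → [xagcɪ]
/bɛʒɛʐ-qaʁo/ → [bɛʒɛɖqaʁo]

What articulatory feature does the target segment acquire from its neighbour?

manner

Comparing underlying and surface forms, /ʐ/ → [ɖ] is the alternation; the neighbouring /c/ is constant.
/ʐ/ is a fricative while /c/ is a stop; the output [ɖ] is a stop, matching the trigger — so the feature that spreads is manner.
The same holds elsewhere in the data: /ɣ/ → [g] before /c/ (fricative → stop, matching a stop); /ʐ/ → [ɖ] before /q/ (fricative → stop, matching a stop) — only manner changes, and always toward the following segment.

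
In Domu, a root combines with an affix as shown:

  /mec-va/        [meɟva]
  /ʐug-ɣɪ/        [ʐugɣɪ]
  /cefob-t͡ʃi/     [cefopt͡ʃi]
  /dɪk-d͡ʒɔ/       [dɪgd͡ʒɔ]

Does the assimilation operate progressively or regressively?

The segment that alternates is /c/, which surfaces as [ɟ] when adjacent to /v/.
The change voiceless → voiced matches the voicing of the following /v/, identifying this as voicing assimilation.
The same holds elsewhere in the data: /b/ → [p] before /t͡ʃ/ (voiced → voiceless, matching voiceless); /k/ → [g] before /d͡ʒ/ (voiceless → voiced, matching voiced) — only voicing changes, and always toward the following segment.
No alternation appears in [ʐugɣɪ]: there the adjacent consonants already agree in voicing (/g/ and /ɣ/ are both voiced), so this form is consistent with the same rule.
Since the segment that changes precedes the conditioning segment, the assimilation is regressive.

regressive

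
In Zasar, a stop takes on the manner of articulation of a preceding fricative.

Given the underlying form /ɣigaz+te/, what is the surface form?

[ɣigazse]

The rule targets /t/ (voiceless alveolar stop), which sits after the trigger /z/ (fricative).
A voiceless alveolar fricative is [s], so the surface segment is [s].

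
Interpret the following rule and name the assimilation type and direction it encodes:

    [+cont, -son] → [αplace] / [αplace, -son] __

progressive place assimilation

The shared variable α links the value of the place features (abbreviated [place]) on the target to the same value on the neighbouring segment, so place is the feature that assimilates.
The conditioning segment sits to the left of the focus bar, meaning the trigger precedes the segment that changes — progressive assimilation.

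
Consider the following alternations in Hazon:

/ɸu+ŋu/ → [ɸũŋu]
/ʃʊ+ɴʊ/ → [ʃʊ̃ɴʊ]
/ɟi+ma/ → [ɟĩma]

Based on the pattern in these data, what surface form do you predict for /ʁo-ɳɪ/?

The data show regressive nasality assimilation (vowel nasalisation): /u/ → [ũ] before /ŋ/; /ʊ/ → [ʊ̃] before /ɴ/; /i/ → [ĩ] before /m/ — a vowel is nasalised by an immediately following nasal consonant.
/o/ sits next to the nasal /ɳ/ and is therefore nasalised to [õ].

[ʁõɳɪ]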